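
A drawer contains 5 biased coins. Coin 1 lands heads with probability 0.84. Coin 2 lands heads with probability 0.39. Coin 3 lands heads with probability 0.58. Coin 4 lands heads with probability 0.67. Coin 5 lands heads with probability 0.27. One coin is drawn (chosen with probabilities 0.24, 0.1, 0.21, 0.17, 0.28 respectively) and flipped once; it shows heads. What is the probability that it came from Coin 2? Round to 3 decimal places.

P(heads|C1) = 0.84; P(heads|C2) = 0.39; P(heads|C3) = 0.58; P(heads|C4) = 0.67; P(heads|C5) = 0.27.
Prior × likelihood for each source: 0.24·0.84=0.2016, 0.1·0.39=0.03900, 0.21·0.58=0.1218, 0.17·0.67=0.1139, 0.28·0.27=0.07560. Summing gives P(heads) = 0.55190.
P(Coin 2 | heads) = 0.03900 / 0.55190 = 0.071.

Posterior probability ≈ 0.071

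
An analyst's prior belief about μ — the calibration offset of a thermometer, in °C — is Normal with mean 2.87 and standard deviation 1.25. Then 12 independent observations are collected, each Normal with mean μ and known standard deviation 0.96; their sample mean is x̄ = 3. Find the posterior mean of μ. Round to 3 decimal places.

Posterior mean ≈ 2.994

With known σ, the Normal prior is conjugate. Weight on the data is w = (n/σ²)/(n/σ² + 1/τ₀²) = 13.0208/(13.0208+0.640000) = 0.95315.
Posterior mean = w·x̄ + (1−w)·μ₀ = 0.95315·3 + 0.046849·2.87 = 2.994.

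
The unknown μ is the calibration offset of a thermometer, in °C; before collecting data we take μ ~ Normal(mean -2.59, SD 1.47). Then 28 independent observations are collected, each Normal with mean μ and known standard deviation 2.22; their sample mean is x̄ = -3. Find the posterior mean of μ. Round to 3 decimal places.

Posterior mean ≈ -2.969

Prior precision 1/τ₀² = 1/1.47² = 0.462770; data precision n/σ² = 28/2.22² = 5.68136.
Posterior precision = 0.462770 + 5.68136 = 6.14413.
Posterior mean = (0.462770·-2.59 + 5.68136·-3) / 6.14413 = -2.969.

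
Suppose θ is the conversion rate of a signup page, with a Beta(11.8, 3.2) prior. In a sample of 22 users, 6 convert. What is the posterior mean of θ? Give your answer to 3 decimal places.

Posterior mean ≈ 0.481

The binomial likelihood is conjugate to the Beta prior: with 6 successes and 16 failures, the posterior is Beta(11.8+6, 3.2+16) = Beta(17.8, 19.2).
Posterior mean = α/(α+β) = 17.8/37 = 0.481.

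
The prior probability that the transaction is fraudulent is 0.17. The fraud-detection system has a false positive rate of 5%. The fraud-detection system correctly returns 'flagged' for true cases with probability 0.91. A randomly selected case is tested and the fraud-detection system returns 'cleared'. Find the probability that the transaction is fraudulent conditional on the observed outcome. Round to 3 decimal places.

P(H | E) ≈ 0.019

Write H for 'the transaction is fraudulent'. Prior odds H:¬H = 0.17/0.83 = 0.20482. For the 'cleared' outcome, the likelihood ratio is 0.09/0.95 = 0.094737.
Posterior odds = 0.20482 × 0.094737 = 0.019404, so P(H|E) = 0.019404/(1+0.019404) = 0.019.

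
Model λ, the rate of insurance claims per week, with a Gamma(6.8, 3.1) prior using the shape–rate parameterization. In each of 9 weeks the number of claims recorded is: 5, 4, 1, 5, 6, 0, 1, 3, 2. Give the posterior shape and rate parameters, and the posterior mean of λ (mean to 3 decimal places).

Posterior: Gamma(shape=33.8, rate=12.1); mean ≈ 2.793

The Poisson likelihood adds the total count to the shape and the number of exposure periods to the rate. Here ∑xᵢ = 27 and n = 9, so shape 6.8→33.8 and rate 3.1→12.1.
Posterior mean = shape/rate = 33.8/12.1 = 2.793.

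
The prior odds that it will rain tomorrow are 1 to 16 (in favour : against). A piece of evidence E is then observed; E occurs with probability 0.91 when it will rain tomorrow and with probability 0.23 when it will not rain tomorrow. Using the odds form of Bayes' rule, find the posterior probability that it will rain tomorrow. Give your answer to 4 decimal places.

Prior odds = 1/16 = 0.062500. In log-odds, ln(0.062500) = -2.7726.
Add log likelihood ratio: ln(3.9565) = 1.3754.
Posterior log-odds = -1.3972, so posterior odds = exp(-1.3972) = 0.24728. Converting, P(H|E) = 0.24728/1.2473 = 0.1983.

Posterior probability ≈ 0.1983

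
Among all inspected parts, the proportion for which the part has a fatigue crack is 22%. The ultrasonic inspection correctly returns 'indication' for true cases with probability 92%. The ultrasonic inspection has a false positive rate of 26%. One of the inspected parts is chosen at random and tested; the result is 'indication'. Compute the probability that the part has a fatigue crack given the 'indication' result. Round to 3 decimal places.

Write H for 'the part has a fatigue crack'. Prior odds H:¬H = 0.22/0.78 = 0.28205. For the 'indication' outcome, the likelihood ratio is 0.92/0.26 = 3.5385.
Posterior odds = 0.28205 × 3.5385 = 0.99803, so P(H|E) = 0.99803/(1+0.99803) = 0.500.

P(H | E) ≈ 0.500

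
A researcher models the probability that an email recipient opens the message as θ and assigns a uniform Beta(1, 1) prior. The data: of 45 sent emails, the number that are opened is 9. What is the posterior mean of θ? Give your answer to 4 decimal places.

Posterior mean ≈ 0.2128

Observing 9 successes and 36 failures updates Beta(1, 1) by adding the success and failure counts to the two shape parameters: α = 1+9 = 10, β = 1+36 = 37.
Posterior mean = α/(α+β) = 10/47 = 0.2128.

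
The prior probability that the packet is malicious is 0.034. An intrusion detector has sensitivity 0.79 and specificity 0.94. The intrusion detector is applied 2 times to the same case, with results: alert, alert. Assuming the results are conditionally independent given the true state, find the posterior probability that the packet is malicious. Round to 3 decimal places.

With H the event that the packet is malicious, the joint likelihood of the observed sequence is P(data|H) = 0.79·0.79 = 0.62410 and P(data|¬H) = 0.06·0.06 = 0.0036000.
Bayes: P(H|data) = 0.034·0.62410 / (0.034·0.62410 + 0.966·0.0036000) = 0.021219/0.024697 = 0.8592.

Posterior P(H) ≈ 0.859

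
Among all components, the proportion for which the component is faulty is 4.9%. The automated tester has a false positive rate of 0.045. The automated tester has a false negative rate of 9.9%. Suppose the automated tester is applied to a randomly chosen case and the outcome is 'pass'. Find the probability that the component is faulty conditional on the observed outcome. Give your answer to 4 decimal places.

Write H for 'the component is faulty'. Prior odds H:¬H = 0.049/0.951 = 0.051525. For the 'pass' outcome, the likelihood ratio is 0.099/0.955 = 0.10366.
Posterior odds = 0.051525 × 0.10366 = 0.0053413, so P(H|E) = 0.0053413/(1+0.0053413) = 0.0053.

P(H | E) ≈ 0.0053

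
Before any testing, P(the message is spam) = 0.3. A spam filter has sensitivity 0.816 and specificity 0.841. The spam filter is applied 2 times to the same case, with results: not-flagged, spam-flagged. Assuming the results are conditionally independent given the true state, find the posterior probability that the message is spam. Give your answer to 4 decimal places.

Posterior P(H) ≈ 0.3249

Let H be the event that the message is spam; start with P(H) = 0.3. P('spam-flagged'|H) = 0.816, P('spam-flagged'|¬H) = 0.159.
Update on result 1 ('not-flagged'): P(H) ← 0.184·0.3000 / (0.184·0.3000 + 0.841·0.7000) = 0.055200/0.64390 = 0.0857.
Update on result 2 ('spam-flagged'): P(H) ← 0.816·0.0857 / (0.816·0.0857 + 0.159·0.9143) = 0.069954/0.21532 = 0.3249.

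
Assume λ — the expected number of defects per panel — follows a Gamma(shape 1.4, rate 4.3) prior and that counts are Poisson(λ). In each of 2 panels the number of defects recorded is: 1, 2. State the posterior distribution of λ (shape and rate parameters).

The Poisson likelihood adds the total count to the shape and the number of exposure periods to the rate. Here ∑xᵢ = 3 and n = 2, so shape 1.4→4.4 and rate 4.3→6.3.

Posterior: Gamma(shape=4.4, rate=6.3)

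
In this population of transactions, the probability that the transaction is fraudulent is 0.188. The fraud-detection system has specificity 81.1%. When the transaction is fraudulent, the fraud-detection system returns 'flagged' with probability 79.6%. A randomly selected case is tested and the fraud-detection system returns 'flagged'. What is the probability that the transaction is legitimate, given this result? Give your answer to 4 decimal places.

Write H for 'the transaction is fraudulent'. Prior odds H:¬H = 0.188/0.812 = 0.23153. For the 'flagged' outcome, the likelihood ratio is 0.796/0.189 = 4.2116.
Posterior odds = 0.23153 × 4.2116 = 0.97511, so P(H|E) = 0.97511/(1+0.97511) = 0.4937. Then P(¬H|E) = 1 − 0.4937 = 0.5063.

P(¬H | E) ≈ 0.5063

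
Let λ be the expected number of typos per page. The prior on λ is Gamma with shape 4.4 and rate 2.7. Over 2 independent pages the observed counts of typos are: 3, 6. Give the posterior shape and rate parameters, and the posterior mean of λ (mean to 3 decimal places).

The Poisson likelihood adds the total count to the shape and the number of exposure periods to the rate. Here ∑xᵢ = 9 and n = 2, so shape 4.4→13.4 and rate 2.7→4.7.
Posterior mean = shape/rate = 13.4/4.7 = 2.851.

Posterior: Gamma(shape=13.4, rate=4.7); mean ≈ 2.851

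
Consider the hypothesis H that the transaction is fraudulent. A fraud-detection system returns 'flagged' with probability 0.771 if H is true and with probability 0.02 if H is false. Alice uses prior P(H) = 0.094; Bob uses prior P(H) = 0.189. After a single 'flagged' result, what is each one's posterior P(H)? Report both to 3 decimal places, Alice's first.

Alice: 0.800; Bob: 0.900

The likelihood ratio for a 'flagged' result is 0.771/0.02 = 38.550.
Alice: prior odds 0.094/0.906 = 0.10375; posterior odds 3.9997; posterior probability 0.800.
Bob: prior odds 0.189/0.811 = 0.23305; posterior odds 8.9839; posterior probability 0.900.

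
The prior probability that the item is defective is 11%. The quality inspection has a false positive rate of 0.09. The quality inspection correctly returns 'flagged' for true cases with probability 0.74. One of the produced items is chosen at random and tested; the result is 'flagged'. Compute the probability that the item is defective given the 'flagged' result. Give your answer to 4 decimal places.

Let H be the event that the item is defective. P(H) = 0.11, so P(¬H) = 0.89. With E the 'flagged' result, P(E|H) = 0.74 and P(E|¬H) = 0.09.
P(E) = 0.74·0.11 + 0.09·0.89 = 0.081400 + 0.080100 = 0.16150.
By Bayes' theorem, P(H|E) = 0.081400 / 0.16150 = 0.5040.

P(H | E) ≈ 0.5040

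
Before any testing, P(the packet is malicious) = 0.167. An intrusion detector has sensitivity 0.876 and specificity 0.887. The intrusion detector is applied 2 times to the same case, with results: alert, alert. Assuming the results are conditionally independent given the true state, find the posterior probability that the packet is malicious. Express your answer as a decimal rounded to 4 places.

Posterior P(H) ≈ 0.9234

Let H be the event that the packet is malicious; start with P(H) = 0.167. P('alert'|H) = 0.876, P('alert'|¬H) = 0.113.
Update on result 1 ('alert'): P(H) ← 0.876·0.1670 / (0.876·0.1670 + 0.113·0.8330) = 0.14629/0.24042 = 0.6085.
Update on result 2 ('alert'): P(H) ← 0.876·0.6085 / (0.876·0.6085 + 0.113·0.3915) = 0.53303/0.57727 = 0.9234.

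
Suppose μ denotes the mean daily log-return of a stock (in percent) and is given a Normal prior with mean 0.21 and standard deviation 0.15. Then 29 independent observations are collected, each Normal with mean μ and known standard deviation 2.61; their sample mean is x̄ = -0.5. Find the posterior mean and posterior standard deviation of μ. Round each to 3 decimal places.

Posterior mean ≈ 0.148; posterior SD ≈ 0.143

Prior precision 1/τ₀² = 1/0.15² = 44.4444; data precision n/σ² = 29/2.61² = 4.25713.
Posterior precision = 44.4444 + 4.25713 = 48.7016, giving posterior SD = 1/√48.7016 = 0.143.
Posterior mean = (44.4444·0.21 + 4.25713·-0.5) / 48.7016 = 0.148.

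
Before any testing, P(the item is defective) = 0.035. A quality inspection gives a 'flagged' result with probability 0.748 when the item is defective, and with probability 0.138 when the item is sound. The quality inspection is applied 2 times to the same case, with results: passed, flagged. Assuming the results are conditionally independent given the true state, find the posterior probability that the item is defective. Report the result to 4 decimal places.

Posterior P(H) ≈ 0.0543

Let H be the event that the item is defective; start with P(H) = 0.035. P('flagged'|H) = 0.748, P('flagged'|¬H) = 0.138.
Update on result 1 ('passed'): P(H) ← 0.252·0.0350 / (0.252·0.0350 + 0.862·0.9650) = 0.0088200/0.84065 = 0.0105.
Update on result 2 ('flagged'): P(H) ← 0.748·0.0105 / (0.748·0.0105 + 0.138·0.9895) = 0.0078479/0.14440 = 0.0543.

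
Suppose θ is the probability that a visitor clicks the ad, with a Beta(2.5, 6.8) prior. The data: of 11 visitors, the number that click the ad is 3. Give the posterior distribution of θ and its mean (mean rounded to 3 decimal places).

Posterior: Beta(5.5, 14.8); mean ≈ 0.271

The binomial likelihood is conjugate to the Beta prior: with 3 successes and 8 failures, the posterior is Beta(2.5+3, 6.8+8) = Beta(5.5, 14.8).
E[θ | data] = 5.5/(5.5+14.8) = 0.271.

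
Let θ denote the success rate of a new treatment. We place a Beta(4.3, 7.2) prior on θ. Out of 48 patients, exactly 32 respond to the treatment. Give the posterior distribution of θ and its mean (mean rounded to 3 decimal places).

Posterior: Beta(36.3, 23.2); mean ≈ 0.610

Observing 32 successes and 16 failures updates Beta(4.3, 7.2) by adding the success and failure counts to the two shape parameters: α = 4.3+32 = 36.3, β = 7.2+16 = 23.2.
E[θ | data] = 36.3/(36.3+23.2) = 0.610.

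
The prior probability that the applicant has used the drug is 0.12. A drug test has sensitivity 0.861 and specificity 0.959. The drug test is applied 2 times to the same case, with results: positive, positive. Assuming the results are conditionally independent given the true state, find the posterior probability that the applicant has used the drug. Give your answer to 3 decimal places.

With H the event that the applicant has used the drug, the joint likelihood of the observed sequence is P(data|H) = 0.861·0.861 = 0.74132 and P(data|¬H) = 0.041·0.041 = 0.0016810.
Bayes: P(H|data) = 0.12·0.74132 / (0.12·0.74132 + 0.88·0.0016810) = 0.088959/0.090438 = 0.9836.

Posterior P(H) ≈ 0.984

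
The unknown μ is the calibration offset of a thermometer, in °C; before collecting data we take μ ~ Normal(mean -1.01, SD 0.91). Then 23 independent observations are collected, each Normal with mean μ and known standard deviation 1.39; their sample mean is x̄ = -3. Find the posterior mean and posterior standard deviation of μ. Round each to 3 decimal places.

Posterior mean ≈ -2.817; posterior SD ≈ 0.276

Prior precision 1/τ₀² = 1/0.91² = 1.20758; data precision n/σ² = 23/1.39² = 11.9041.
Posterior precision = 1.20758 + 11.9041 = 13.1117, giving posterior SD = 1/√13.1117 = 0.276.
Posterior mean = (1.20758·-1.01 + 11.9041·-3) / 13.1117 = -2.817.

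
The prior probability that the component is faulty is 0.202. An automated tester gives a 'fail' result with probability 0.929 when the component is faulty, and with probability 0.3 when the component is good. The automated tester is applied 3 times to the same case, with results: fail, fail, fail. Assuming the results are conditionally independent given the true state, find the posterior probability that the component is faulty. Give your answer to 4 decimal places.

Let H be the event that the component is faulty; start with P(H) = 0.202. P('fail'|H) = 0.929, P('fail'|¬H) = 0.3.
Update on result 1 ('fail'): P(H) ← 0.929·0.2020 / (0.929·0.2020 + 0.3·0.7980) = 0.18766/0.42706 = 0.4394.
Update on result 2 ('fail'): P(H) ← 0.929·0.4394 / (0.929·0.4394 + 0.3·0.5606) = 0.40822/0.57640 = 0.7082.
Update on result 3 ('fail'): P(H) ← 0.929·0.7082 / (0.929·0.7082 + 0.3·0.2918) = 0.65795/0.74548 = 0.8826.

Posterior P(H) ≈ 0.8826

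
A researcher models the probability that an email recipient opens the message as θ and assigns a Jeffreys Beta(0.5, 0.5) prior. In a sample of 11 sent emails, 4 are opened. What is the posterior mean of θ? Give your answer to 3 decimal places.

The binomial likelihood is conjugate to the Beta prior: with 4 successes and 7 failures, the posterior is Beta(0.5+4, 0.5+7) = Beta(4.5, 7.5).
E[θ | data] = 4.5/(4.5+7.5) = 0.375.

Posterior mean ≈ 0.375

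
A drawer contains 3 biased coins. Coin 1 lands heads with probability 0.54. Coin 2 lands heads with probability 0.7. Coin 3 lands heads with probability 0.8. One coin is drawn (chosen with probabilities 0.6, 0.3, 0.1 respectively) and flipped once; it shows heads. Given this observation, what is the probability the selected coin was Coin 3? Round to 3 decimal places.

Posterior probability ≈ 0.130

P(heads|C1) = 0.54; P(heads|C2) = 0.7; P(heads|C3) = 0.8.
Prior × likelihood for each source: 0.6·0.54=0.3240, 0.3·0.7=0.2100, 0.1·0.8=0.08000. Summing gives P(heads) = 0.61400.
P(Coin 3 | heads) = 0.08000 / 0.61400 = 0.130.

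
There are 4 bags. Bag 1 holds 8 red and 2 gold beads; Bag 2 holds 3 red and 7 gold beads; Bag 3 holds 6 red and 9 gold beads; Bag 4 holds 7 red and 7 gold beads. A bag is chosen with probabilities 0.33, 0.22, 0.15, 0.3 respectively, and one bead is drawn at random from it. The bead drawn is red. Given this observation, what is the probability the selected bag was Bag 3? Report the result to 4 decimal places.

P(red|Bag 1) = 0.8; P(red|Bag 2) = 0.3; P(red|Bag 3) = 0.4; P(red|Bag 4) = 0.5.
Prior × likelihood for each source: 0.33·0.8=0.2640, 0.22·0.3=0.06600, 0.15·0.4=0.06000, 0.3·0.5=0.1500. Summing gives P(red) = 0.54000.
P(Bag 3 | red) = 0.06000 / 0.54000 = 0.1111.

Posterior probability ≈ 0.1111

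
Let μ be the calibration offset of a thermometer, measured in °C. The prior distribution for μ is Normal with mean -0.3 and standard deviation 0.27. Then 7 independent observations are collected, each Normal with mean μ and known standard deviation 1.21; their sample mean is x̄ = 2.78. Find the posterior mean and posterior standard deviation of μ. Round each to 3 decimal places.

Posterior mean ≈ 0.496; posterior SD ≈ 0.233

With known σ, the Normal prior is conjugate. Weight on the data is w = (n/σ²)/(n/σ² + 1/τ₀²) = 4.78109/(4.78109+13.7174) = 0.25846.
Posterior mean = w·x̄ + (1−w)·μ₀ = 0.25846·2.78 + 0.74154·-0.3 = 0.496. Posterior variance = 1/(4.78109+13.7174) = 0.0540584, so SD = 0.233.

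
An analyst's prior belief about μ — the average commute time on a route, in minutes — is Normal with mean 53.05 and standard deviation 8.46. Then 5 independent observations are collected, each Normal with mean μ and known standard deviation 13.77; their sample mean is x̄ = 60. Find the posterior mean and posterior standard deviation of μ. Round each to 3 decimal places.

Prior precision 1/τ₀² = 1/8.46² = 0.0139720; data precision n/σ² = 5/13.77² = 0.0263695.
Posterior precision = 0.0139720 + 0.0263695 = 0.0403415, giving posterior SD = 1/√0.0403415 = 4.979.
Posterior mean = (0.0139720·53.05 + 0.0263695·60) / 0.0403415 = 57.593.

Posterior mean ≈ 57.593; posterior SD ≈ 4.979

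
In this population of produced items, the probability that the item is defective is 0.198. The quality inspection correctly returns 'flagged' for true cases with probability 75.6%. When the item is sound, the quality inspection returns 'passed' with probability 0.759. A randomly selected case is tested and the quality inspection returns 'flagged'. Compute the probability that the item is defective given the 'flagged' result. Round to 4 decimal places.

Let H be the event that the item is defective. P(H) = 0.198, so P(¬H) = 0.802. With E the 'flagged' result, P(E|H) = 0.756 and P(E|¬H) = 0.241.
P(E) = 0.756·0.198 + 0.241·0.802 = 0.14969 + 0.19328 = 0.34297.
By Bayes' theorem, P(H|E) = 0.14969 / 0.34297 = 0.4364.

P(H | E) ≈ 0.4364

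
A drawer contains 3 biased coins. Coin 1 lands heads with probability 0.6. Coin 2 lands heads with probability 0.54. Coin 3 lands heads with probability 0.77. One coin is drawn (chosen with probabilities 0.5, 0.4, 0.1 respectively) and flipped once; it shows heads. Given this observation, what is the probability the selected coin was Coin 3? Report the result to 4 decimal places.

Posterior probability ≈ 0.1298

Tabulate prior·likelihood by source: [1] prior 0.5, lik 0.6, product 0.3000; [2] prior 0.4, lik 0.54, product 0.2160; [3] prior 0.1, lik 0.77, product 0.07700.
Normalizing constant = 0.59300; the posterior for Coin 3 is its product over the sum, 0.07700/0.59300 = 0.1298.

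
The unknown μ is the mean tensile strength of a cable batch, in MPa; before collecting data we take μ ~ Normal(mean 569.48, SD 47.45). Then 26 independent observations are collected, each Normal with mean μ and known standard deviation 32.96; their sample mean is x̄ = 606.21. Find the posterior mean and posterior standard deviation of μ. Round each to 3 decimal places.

With known σ, the Normal prior is conjugate. Weight on the data is w = (n/σ²)/(n/σ² + 1/τ₀²) = 0.0239331/(0.0239331+0.00044415) = 0.98178.
Posterior mean = w·x̄ + (1−w)·μ₀ = 0.98178·606.21 + 0.018220·569.48 = 605.541. Posterior variance = 1/(0.0239331+0.00044415) = 41.0219, so SD = 6.405.

Posterior mean ≈ 605.541; posterior SD ≈ 6.405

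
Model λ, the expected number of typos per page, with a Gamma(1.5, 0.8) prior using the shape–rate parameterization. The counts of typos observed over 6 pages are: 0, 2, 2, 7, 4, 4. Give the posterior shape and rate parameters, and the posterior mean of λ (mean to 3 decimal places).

Posterior: Gamma(shape=20.5, rate=6.8); mean ≈ 3.015

Total count ∑xᵢ = 19 over n = 6 pages.
Gamma is conjugate to the Poisson likelihood: posterior is Gamma(shape = 1.5+19 = 20.5, rate = 0.8+6 = 6.8).
E[λ | data] = 20.5/6.8 = 3.015.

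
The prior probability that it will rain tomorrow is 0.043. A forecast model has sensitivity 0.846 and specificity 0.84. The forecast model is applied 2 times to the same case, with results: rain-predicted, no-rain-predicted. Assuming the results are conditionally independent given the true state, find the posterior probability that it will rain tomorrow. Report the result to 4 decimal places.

With H the event that it will rain tomorrow, the joint likelihood of the observed sequence is P(data|H) = 0.846·0.154 = 0.13028 and P(data|¬H) = 0.16·0.84 = 0.13440.
Bayes: P(H|data) = 0.043·0.13028 / (0.043·0.13028 + 0.957·0.13440) = 0.0056022/0.13422 = 0.0417.

Posterior P(H) ≈ 0.0417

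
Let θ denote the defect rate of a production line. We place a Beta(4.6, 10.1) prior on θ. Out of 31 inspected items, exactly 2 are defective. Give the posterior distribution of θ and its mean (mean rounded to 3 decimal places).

The binomial likelihood is conjugate to the Beta prior: with 2 successes and 29 failures, the posterior is Beta(4.6+2, 10.1+29) = Beta(6.6, 39.1).
Posterior mean = α/(α+β) = 6.6/45.7 = 0.144.

Posterior: Beta(6.6, 39.1); mean ≈ 0.144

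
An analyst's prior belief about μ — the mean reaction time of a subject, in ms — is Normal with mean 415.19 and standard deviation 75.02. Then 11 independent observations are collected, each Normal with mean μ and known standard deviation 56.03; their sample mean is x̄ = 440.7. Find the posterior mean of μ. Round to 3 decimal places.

With known σ, the Normal prior is conjugate. Weight on the data is w = (n/σ²)/(n/σ² + 1/τ₀²) = 0.00350390/(0.00350390+0.00017768) = 0.95174.
Posterior mean = w·x̄ + (1−w)·μ₀ = 0.95174·440.7 + 0.048263·415.19 = 439.469.

Posterior mean ≈ 439.469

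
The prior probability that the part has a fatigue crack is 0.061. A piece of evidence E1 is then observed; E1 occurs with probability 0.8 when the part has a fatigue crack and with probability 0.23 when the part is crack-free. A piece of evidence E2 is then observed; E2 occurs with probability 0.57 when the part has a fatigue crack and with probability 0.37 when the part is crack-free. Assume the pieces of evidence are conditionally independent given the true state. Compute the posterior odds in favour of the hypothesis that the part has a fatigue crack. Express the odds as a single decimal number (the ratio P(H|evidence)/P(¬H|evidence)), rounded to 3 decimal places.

Posterior odds ≈ 0.348

Prior odds = 0.061/(1−0.061) = 0.064963. In log-odds, ln(0.064963) = -2.7339.
Add log likelihood ratios: ln(3.4783) + ln(1.5405) = 1.6787.
Posterior log-odds = -1.0553, so posterior odds = exp(-1.0553) = 0.34810.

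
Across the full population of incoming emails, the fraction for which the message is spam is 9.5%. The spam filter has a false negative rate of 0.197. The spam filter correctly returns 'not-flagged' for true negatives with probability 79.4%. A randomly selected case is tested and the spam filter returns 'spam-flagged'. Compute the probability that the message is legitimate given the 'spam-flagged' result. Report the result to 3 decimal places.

Let H be the event that the message is spam. P(H) = 0.095, so P(¬H) = 0.905. With E the 'spam-flagged' result, P(E|H) = 0.803 and P(E|¬H) = 0.206.
P(E) = 0.803·0.095 + 0.206·0.905 = 0.076285 + 0.18643 = 0.26271.
By Bayes' theorem, P(H|E) = 0.076285 / 0.26271 = 0.290. Hence P(¬H|E) = 1 − 0.290 = 0.710.

P(¬H | E) ≈ 0.710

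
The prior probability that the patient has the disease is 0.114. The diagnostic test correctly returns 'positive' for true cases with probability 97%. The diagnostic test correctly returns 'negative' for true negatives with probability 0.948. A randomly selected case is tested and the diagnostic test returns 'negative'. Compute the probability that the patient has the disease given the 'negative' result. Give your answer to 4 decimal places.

Let H be the event that the patient has the disease. P(H) = 0.114, so P(¬H) = 0.886. With E the 'negative' result, P(E|H) = 0.03 and P(E|¬H) = 0.948.
P(E) = 0.03·0.114 + 0.948·0.886 = 0.0034200 + 0.83993 = 0.84335.
By Bayes' theorem, P(H|E) = 0.0034200 / 0.84335 = 0.0041.

P(H | E) ≈ 0.0041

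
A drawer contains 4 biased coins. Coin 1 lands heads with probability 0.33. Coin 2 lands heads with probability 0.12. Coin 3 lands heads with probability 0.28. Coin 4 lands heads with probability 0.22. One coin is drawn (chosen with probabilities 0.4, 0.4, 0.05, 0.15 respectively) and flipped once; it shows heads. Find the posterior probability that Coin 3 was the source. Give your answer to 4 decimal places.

Tabulate prior·likelihood by source: [1] prior 0.4, lik 0.33, product 0.1320; [2] prior 0.4, lik 0.12, product 0.04800; [3] prior 0.05, lik 0.28, product 0.01400; [4] prior 0.15, lik 0.22, product 0.03300.
Normalizing constant = 0.22700; the posterior for Coin 3 is its product over the sum, 0.01400/0.22700 = 0.0617.

Posterior probability ≈ 0.0617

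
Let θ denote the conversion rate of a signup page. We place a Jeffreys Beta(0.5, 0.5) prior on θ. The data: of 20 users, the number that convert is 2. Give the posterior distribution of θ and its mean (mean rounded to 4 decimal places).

Posterior: Beta(2.5, 18.5); mean ≈ 0.1190

The binomial likelihood is conjugate to the Beta prior: with 2 successes and 18 failures, the posterior is Beta(0.5+2, 0.5+18) = Beta(2.5, 18.5).
Posterior mean = α/(α+β) = 2.5/21 = 0.1190.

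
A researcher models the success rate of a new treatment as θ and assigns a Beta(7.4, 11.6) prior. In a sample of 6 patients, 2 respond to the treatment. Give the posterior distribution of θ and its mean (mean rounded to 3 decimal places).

Observing 2 successes and 4 failures updates Beta(7.4, 11.6) by adding the success and failure counts to the two shape parameters: α = 7.4+2 = 9.4, β = 11.6+4 = 15.6.
E[θ | data] = 9.4/(9.4+15.6) = 0.376.

Posterior: Beta(9.4, 15.6); mean ≈ 0.376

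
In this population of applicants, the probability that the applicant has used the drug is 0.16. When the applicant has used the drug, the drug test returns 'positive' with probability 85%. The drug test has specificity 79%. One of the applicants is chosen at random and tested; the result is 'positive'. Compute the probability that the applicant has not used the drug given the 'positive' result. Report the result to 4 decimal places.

P(¬H | E) ≈ 0.5647

Write H for 'the applicant has used the drug'. Prior odds H:¬H = 0.16/0.84 = 0.19048. For the 'positive' outcome, the likelihood ratio is 0.85/0.21 = 4.0476.
Posterior odds = 0.19048 × 4.0476 = 0.77098, so P(H|E) = 0.77098/(1+0.77098) = 0.4353. Then P(¬H|E) = 1 − 0.4353 = 0.5647.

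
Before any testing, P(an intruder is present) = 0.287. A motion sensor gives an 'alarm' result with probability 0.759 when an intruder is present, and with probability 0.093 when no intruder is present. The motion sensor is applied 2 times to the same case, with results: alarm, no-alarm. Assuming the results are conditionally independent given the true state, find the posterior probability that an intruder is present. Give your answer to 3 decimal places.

Posterior P(H) ≈ 0.466

With H the event that an intruder is present, the joint likelihood of the observed sequence is P(data|H) = 0.759·0.241 = 0.18292 and P(data|¬H) = 0.093·0.907 = 0.084351.
Bayes: P(H|data) = 0.287·0.18292 / (0.287·0.18292 + 0.713·0.084351) = 0.052498/0.11264 = 0.4661.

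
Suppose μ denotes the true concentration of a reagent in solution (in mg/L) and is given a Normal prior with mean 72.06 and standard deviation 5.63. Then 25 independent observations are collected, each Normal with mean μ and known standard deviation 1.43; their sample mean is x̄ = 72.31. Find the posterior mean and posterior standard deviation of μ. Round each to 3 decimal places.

With known σ, the Normal prior is conjugate. Weight on the data is w = (n/σ²)/(n/σ² + 1/τ₀²) = 12.2255/(12.2255+0.0315488) = 0.99743.
Posterior mean = w·x̄ + (1−w)·μ₀ = 0.99743·72.31 + 0.0025739·72.06 = 72.309. Posterior variance = 1/(12.2255+0.0315488) = 0.0815855, so SD = 0.286.

Posterior mean ≈ 72.309; posterior SD ≈ 0.286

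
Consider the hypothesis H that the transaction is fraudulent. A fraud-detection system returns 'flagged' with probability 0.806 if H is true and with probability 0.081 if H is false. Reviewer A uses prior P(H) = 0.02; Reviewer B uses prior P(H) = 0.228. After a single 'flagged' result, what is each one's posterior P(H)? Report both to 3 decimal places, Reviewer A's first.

Reviewer A: 0.169; Reviewer B: 0.746

The likelihood ratio for a 'flagged' result is 0.806/0.081 = 9.9506.
Reviewer A: prior odds 0.02/0.98 = 0.020408; posterior odds 0.20307; posterior probability 0.169.
Reviewer B: prior odds 0.228/0.772 = 0.29534; posterior odds 2.9388; posterior probability 0.746.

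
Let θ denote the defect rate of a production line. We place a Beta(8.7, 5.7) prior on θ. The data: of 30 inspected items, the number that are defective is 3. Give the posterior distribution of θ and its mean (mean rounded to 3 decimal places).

Observing 3 successes and 27 failures updates Beta(8.7, 5.7) by adding the success and failure counts to the two shape parameters: α = 8.7+3 = 11.7, β = 5.7+27 = 32.7.
Posterior mean = α/(α+β) = 11.7/44.4 = 0.264.

Posterior: Beta(11.7, 32.7); mean ≈ 0.264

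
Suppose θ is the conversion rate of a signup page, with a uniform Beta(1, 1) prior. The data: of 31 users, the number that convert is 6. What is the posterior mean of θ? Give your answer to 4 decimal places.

The binomial likelihood is conjugate to the Beta prior: with 6 successes and 25 failures, the posterior is Beta(1+6, 1+25) = Beta(7, 26).
E[θ | data] = 7/(7+26) = 0.2121.

Posterior mean ≈ 0.2121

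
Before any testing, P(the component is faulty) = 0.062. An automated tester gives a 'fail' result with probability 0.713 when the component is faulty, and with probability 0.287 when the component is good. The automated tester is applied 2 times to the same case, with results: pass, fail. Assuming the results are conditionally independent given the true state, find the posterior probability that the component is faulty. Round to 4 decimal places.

With H the event that the component is faulty, the joint likelihood of the observed sequence is P(data|H) = 0.287·0.713 = 0.20463 and P(data|¬H) = 0.713·0.287 = 0.20463.
Bayes: P(H|data) = 0.062·0.20463 / (0.062·0.20463 + 0.938·0.20463) = 0.012687/0.20463 = 0.0620.

Posterior P(H) ≈ 0.0620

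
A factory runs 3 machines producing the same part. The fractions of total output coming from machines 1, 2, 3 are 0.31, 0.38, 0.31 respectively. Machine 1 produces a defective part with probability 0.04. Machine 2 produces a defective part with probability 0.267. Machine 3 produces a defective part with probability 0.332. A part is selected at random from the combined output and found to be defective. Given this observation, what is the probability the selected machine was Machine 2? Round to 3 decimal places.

Tabulate prior·likelihood by source: [1] prior 0.31, lik 0.04, product 0.01240; [2] prior 0.38, lik 0.267, product 0.1015; [3] prior 0.31, lik 0.332, product 0.1029.
Normalizing constant = 0.21678; the posterior for Machine 2 is its product over the sum, 0.1015/0.21678 = 0.468.

Posterior probability ≈ 0.468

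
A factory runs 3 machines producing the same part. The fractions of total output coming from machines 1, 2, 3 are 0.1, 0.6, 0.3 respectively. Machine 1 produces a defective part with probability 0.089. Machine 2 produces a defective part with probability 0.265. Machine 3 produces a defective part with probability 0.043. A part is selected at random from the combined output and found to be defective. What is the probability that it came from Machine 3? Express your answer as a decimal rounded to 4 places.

Tabulate prior·likelihood by source: [1] prior 0.1, lik 0.089, product 0.008900; [2] prior 0.6, lik 0.265, product 0.1590; [3] prior 0.3, lik 0.043, product 0.01290.
Normalizing constant = 0.18080; the posterior for Machine 3 is its product over the sum, 0.01290/0.18080 = 0.0713.

Posterior probability ≈ 0.0713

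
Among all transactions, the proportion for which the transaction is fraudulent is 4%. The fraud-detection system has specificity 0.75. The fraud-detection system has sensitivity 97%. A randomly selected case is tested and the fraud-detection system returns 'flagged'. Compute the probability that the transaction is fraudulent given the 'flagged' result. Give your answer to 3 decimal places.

Write H for 'the transaction is fraudulent'. Prior odds H:¬H = 0.04/0.96 = 0.041667. For the 'flagged' outcome, the likelihood ratio is 0.97/0.25 = 3.8800.
Posterior odds = 0.041667 × 3.8800 = 0.16167, so P(H|E) = 0.16167/(1+0.16167) = 0.139.

P(H | E) ≈ 0.139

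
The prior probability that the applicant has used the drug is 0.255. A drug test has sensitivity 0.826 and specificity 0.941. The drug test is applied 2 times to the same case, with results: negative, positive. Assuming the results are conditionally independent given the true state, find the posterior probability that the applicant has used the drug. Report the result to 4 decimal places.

Let H be the event that the applicant has used the drug; start with P(H) = 0.255. P('positive'|H) = 0.826, P('positive'|¬H) = 0.059.
Update on result 1 ('negative'): P(H) ← 0.174·0.2550 / (0.174·0.2550 + 0.941·0.7450) = 0.044370/0.74541 = 0.0595.
Update on result 2 ('positive'): P(H) ← 0.826·0.0595 / (0.826·0.0595 + 0.059·0.9405) = 0.049167/0.10465 = 0.4698.

Posterior P(H) ≈ 0.4698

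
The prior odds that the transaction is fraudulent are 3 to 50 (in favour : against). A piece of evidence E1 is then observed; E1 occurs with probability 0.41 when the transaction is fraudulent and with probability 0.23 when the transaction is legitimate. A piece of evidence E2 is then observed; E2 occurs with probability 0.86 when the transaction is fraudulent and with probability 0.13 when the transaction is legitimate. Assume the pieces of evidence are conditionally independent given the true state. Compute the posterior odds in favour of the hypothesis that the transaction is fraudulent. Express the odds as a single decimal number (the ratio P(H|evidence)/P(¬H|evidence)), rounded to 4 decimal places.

Posterior odds ≈ 0.7076

Prior odds = 3/50 = 0.060000.
Likelihood ratio for E1 = 0.41/0.23 = 1.7826.
Likelihood ratio for E2 = 0.86/0.13 = 6.6154.
Posterior odds = prior odds × LR₁ × LR₂ = 0.70756.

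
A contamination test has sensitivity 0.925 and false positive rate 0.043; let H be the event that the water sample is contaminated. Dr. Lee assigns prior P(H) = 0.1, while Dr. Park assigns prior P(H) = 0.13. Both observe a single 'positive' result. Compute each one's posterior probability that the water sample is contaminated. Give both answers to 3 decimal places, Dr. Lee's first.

Dr. Lee: 0.705; Dr. Park: 0.763

P('+'|H) = 0.925, P('+'|¬H) = 0.043.
Dr. Lee: numerator 0.925·0.1 = 0.092500; evidence = 0.092500+0.043·0.9 = 0.13120; posterior = 0.705.
Dr. Park: numerator 0.925·0.13 = 0.12025; evidence = 0.12025+0.043·0.87 = 0.15766; posterior = 0.763.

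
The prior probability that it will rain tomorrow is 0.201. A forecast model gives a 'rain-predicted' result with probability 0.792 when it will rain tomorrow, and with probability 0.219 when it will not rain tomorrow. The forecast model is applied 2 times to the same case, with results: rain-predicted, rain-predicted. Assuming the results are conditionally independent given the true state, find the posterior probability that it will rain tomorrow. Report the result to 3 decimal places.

Posterior P(H) ≈ 0.767

Let H be the event that it will rain tomorrow; start with P(H) = 0.201. P('rain-predicted'|H) = 0.792, P('rain-predicted'|¬H) = 0.219.
Update on result 1 ('rain-predicted'): P(H) ← 0.792·0.2010 / (0.792·0.2010 + 0.219·0.7990) = 0.15919/0.33417 = 0.4764.
Update on result 2 ('rain-predicted'): P(H) ← 0.792·0.4764 / (0.792·0.4764 + 0.219·0.5236) = 0.37729/0.49196 = 0.7669.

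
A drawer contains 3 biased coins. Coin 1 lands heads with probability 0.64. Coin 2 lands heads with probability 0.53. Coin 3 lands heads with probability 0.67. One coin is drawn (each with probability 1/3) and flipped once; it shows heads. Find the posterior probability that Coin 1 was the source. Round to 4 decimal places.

Posterior probability ≈ 0.3478

Tabulate prior·likelihood by source: [1] prior 0.333333, lik 0.64, product 0.2133; [2] prior 0.333333, lik 0.53, product 0.1767; [3] prior 0.333333, lik 0.67, product 0.2233.
Normalizing constant = 0.61333; the posterior for Coin 1 is its product over the sum, 0.2133/0.61333 = 0.3478.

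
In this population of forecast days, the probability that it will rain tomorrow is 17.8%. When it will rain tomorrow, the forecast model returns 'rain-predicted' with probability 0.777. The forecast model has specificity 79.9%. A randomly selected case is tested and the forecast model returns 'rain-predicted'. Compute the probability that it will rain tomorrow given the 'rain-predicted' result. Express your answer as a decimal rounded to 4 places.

P(H | E) ≈ 0.4557

Write H for 'it will rain tomorrow'. Prior odds H:¬H = 0.178/0.822 = 0.21655. For the 'rain-predicted' outcome, the likelihood ratio is 0.777/0.201 = 3.8657.
Posterior odds = 0.21655 × 3.8657 = 0.83709, so P(H|E) = 0.83709/(1+0.83709) = 0.4557.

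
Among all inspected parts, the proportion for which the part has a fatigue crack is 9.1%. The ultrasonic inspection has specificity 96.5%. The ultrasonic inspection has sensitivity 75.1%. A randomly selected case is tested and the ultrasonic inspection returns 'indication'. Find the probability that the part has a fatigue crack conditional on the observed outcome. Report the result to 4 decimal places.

P(H | E) ≈ 0.6823

Let H be the event that the part has a fatigue crack. P(H) = 0.091, so P(¬H) = 0.909. With E the 'indication' result, P(E|H) = 0.751 and P(E|¬H) = 0.035.
P(E) = 0.751·0.091 + 0.035·0.909 = 0.068341 + 0.031815 = 0.10016.
By Bayes' theorem, P(H|E) = 0.068341 / 0.10016 = 0.6823.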